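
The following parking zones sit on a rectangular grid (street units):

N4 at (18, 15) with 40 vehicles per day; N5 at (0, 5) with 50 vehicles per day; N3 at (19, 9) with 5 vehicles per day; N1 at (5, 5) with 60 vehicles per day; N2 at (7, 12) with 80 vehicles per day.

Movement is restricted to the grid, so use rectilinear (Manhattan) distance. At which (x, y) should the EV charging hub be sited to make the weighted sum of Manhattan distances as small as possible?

Manhattan distance separates: Σwᵢ(|x−xᵢ|+|y−yᵢ|) = Σwᵢ|x−xᵢ| + Σwᵢ|y−yᵢ|, so x and y are optimised independently as 1-D weighted medians.
Total weight W = 235; half = 117.5.
x-coordinate, sorted with cumulative weight:
  x=0 (N5, w=50) cum 50
  x=5 (N1, w=60) cum 110
  x=7 (N2, w=80) cum 190  ← median
  x=18 (N4, w=40) cum 230
  x=19 (N3, w=5) cum 235
⇒ x* = 7
y-coordinate, sorted with cumulative weight:
  y=5 (N5, w=50) cum 50
  y=5 (N1, w=60) cum 110
  y=9 (N3, w=5) cum 115
  y=12 (N2, w=80) cum 195  ← median
  y=15 (N4, w=40) cum 235
⇒ y* = 12

(7, 12)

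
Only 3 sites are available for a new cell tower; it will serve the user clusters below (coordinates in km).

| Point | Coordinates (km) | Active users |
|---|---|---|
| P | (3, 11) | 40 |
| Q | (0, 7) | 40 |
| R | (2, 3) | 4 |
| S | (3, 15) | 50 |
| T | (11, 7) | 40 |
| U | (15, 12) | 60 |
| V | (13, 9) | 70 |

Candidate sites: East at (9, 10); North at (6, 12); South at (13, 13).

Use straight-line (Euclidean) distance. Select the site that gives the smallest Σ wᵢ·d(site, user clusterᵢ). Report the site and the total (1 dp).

East, total 1865.2 km

Total weighted distance at each candidate:
  East (9, 10): total = 1865.2
  North (6, 12): total = 2046.4
  South (13, 13): total = 2217.1
Minimum is at East with total 1865.2 km.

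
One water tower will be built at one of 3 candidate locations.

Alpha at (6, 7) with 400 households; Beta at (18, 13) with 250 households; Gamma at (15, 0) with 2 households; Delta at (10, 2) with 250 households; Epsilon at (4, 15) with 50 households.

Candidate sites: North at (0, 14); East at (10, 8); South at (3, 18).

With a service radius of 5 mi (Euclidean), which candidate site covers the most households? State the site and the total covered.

East, covering 400

Coverage radius r = 5 mi; a point is covered iff (Δx)²+(Δy)² ≤ 5² = 25.
  North (0, 14): covers {Epsilon} → 50
  East (10, 8): covers {Alpha} → 400
  South (3, 18): covers {Epsilon} → 50
Maximum coverage at East: 400 households.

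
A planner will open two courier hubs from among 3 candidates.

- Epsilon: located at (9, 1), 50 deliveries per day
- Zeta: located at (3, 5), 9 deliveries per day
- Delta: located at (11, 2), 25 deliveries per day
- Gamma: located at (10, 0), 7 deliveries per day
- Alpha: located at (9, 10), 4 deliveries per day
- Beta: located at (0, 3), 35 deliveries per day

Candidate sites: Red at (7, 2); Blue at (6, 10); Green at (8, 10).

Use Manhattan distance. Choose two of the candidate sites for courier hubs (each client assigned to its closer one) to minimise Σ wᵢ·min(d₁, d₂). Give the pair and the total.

Evaluate every pair (each demand assigned to the nearer of the two):
  {Red, Green}: total = 632
  {Red, Blue}: total = 640
  {Blue, Green}: total = 1390
Best pair: {Red, Green} with total 632.

{Red, Green}, total 632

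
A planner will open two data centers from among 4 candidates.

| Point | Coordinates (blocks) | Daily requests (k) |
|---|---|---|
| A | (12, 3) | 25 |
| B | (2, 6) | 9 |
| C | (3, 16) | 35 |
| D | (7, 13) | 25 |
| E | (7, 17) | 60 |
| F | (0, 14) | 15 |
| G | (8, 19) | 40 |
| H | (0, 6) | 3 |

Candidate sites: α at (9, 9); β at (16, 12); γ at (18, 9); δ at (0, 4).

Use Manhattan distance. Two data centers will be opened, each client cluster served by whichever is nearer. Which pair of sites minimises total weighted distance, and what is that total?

Evaluate every pair (each demand assigned to the nearer of the two):
  {α, δ}: total = 2062
  {α, β}: total = 2206
  {α, γ}: total = 2206
  {β, δ}: total = 2732
  {β, γ}: total = 3089
  {γ, δ}: total = 3332
Best pair: {α, δ} with total 2062.

{α, δ}, total 2062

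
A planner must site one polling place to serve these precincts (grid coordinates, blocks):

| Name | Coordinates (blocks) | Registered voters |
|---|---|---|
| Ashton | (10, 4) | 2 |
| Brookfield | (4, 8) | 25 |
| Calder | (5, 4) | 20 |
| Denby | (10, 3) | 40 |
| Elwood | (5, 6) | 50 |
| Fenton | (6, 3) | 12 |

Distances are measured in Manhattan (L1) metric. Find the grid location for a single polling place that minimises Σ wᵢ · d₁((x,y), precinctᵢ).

(5, 6)

Manhattan distance separates: Σwᵢ(|x−xᵢ|+|y−yᵢ|) = Σwᵢ|x−xᵢ| + Σwᵢ|y−yᵢ|, so x and y are optimised independently as 1-D weighted medians.
Total weight W = 149; half = 74.5.
x-coordinate, sorted with cumulative weight:
  x=4 (Brookfield, w=25) cum 25
  x=5 (Calder, w=20) cum 45
  x=5 (Elwood, w=50) cum 95  ← median
  x=6 (Fenton, w=12) cum 107
  x=10 (Ashton, w=2) cum 109
  x=10 (Denby, w=40) cum 149
⇒ x* = 5
y-coordinate, sorted with cumulative weight:
  y=3 (Denby, w=40) cum 40
  y=3 (Fenton, w=12) cum 52
  y=4 (Ashton, w=2) cum 54
  y=4 (Calder, w=20) cum 74
  y=6 (Elwood, w=50) cum 124  ← median
  y=8 (Brookfield, w=25) cum 149
⇒ y* = 6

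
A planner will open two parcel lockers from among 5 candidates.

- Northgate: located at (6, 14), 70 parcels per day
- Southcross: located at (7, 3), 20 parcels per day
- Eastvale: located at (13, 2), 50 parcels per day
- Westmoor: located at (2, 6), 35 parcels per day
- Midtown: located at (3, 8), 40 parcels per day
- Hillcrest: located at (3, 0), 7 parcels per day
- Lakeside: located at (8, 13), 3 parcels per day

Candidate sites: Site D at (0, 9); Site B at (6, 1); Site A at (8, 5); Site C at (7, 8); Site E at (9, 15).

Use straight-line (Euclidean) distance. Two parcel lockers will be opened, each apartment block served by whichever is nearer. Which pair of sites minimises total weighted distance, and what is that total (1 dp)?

{Site A, Site E}, total 1060.0

Evaluate every pair (each demand assigned to the nearer of the two):
  {Site A, Site E}: total = 1060.0
  {Site C, Site E}: total = 1163.4
  {Site A, Site C}: total = 1175.3
  {Site B, Site E}: total = 1177.2
  {Site D, Site A}: total = 1209.2
  {Site B, Site C}: total = 1210.0
  {Site D, Site B}: total = 1246.6
  {Site D, Site C}: total = 1280.6
  {Site D, Site E}: total = 1411.6
  {Site B, Site A}: total = 1473.9
Best pair: {Site A, Site E} with total 1060.0.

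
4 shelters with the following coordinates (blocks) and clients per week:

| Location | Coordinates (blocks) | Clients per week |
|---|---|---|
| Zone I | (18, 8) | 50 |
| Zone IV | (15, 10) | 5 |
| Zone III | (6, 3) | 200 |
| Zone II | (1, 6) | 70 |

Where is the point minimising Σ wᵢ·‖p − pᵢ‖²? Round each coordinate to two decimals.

(6.91, 4.52)

The minimiser of Σwᵢ‖p−pᵢ‖² is the weighted centroid p* = (Σwᵢpᵢ)/(Σwᵢ).
Σwᵢ = 325.
Σwᵢxᵢ = 50·18 + 5·15 + 200·6 + 70·1 = 2245.
Σwᵢyᵢ = 50·8 + 5·10 + 200·3 + 70·6 = 1470.
x* = 2245/325 = 6.91, y* = 1470/325 = 4.52.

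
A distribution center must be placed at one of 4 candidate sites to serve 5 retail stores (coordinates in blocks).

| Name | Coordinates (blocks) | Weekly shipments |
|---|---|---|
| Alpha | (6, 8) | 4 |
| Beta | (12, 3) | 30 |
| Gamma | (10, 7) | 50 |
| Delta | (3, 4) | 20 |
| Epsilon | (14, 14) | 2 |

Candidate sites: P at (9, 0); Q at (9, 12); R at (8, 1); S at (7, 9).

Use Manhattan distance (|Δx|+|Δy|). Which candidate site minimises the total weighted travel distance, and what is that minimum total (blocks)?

Total weighted distance at each candidate:
  P (9, 0): total = 862
  Q (9, 12): total = 982
  R (8, 1): total = 814
  S (7, 9): total = 792
Minimum is at S with total 792 blocks.

S, total 792 blocks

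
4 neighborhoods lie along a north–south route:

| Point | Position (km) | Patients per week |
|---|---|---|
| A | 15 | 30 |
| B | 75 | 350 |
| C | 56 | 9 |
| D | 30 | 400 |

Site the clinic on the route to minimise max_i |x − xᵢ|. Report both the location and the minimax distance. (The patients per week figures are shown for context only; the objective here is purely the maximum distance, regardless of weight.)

location 45, max distance 30

The 1-center on a line is the midpoint of the two extreme points: leftmost at 15, rightmost at 75.
Optimal location = (15 + 75)/2 = 45; maximum distance = (75 − 15)/2 = 30.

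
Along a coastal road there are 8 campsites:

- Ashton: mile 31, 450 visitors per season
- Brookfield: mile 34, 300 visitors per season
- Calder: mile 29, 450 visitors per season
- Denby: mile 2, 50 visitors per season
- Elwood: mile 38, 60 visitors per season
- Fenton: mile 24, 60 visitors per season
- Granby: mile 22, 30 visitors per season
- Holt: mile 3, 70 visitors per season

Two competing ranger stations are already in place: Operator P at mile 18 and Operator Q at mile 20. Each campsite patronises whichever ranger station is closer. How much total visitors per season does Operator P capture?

The indifferent point is the midpoint (18+20)/2 = 19; campsites left of it (closer to Operator P at 18) go to Operator P, those right go to Operator Q.
  Denby at 2 (w=50) → Operator P
  Holt at 3 (w=70) → Operator P
  Granby at 22 (w=30) → Operator Q
  Fenton at 24 (w=60) → Operator Q
  Calder at 29 (w=450) → Operator Q
  Ashton at 31 (w=450) → Operator Q
  Brookfield at 34 (w=300) → Operator Q
  Elwood at 38 (w=60) → Operator Q
Operator P captures 120; Operator Q captures 1350.

120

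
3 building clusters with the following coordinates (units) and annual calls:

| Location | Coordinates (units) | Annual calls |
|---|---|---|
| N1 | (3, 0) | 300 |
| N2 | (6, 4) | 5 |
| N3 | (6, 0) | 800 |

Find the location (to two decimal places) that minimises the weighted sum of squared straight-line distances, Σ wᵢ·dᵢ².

(5.19, 0.02)

The minimiser of Σwᵢ‖p−pᵢ‖² is the weighted centroid p* = (Σwᵢpᵢ)/(Σwᵢ).
Σwᵢ = 1105.
Σwᵢxᵢ = 300·3 + 5·6 + 800·6 = 5730.
Σwᵢyᵢ = 300·0 + 5·4 + 800·0 = 20.
x* = 5730/1105 = 5.19, y* = 20/1105 = 0.02.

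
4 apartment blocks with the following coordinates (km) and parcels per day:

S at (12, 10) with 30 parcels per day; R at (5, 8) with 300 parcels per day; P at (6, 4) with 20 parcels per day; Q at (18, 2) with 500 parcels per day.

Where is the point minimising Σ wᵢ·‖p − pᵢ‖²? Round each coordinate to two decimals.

(12.92, 4.45)

The minimiser of Σwᵢ‖p−pᵢ‖² is the weighted centroid p* = (Σwᵢpᵢ)/(Σwᵢ).
Σwᵢ = 850.
Σwᵢxᵢ = 30·12 + 300·5 + 20·6 + 500·18 = 10980.
Σwᵢyᵢ = 30·10 + 300·8 + 20·4 + 500·2 = 3780.
x* = 10980/850 = 12.92, y* = 3780/850 = 4.45.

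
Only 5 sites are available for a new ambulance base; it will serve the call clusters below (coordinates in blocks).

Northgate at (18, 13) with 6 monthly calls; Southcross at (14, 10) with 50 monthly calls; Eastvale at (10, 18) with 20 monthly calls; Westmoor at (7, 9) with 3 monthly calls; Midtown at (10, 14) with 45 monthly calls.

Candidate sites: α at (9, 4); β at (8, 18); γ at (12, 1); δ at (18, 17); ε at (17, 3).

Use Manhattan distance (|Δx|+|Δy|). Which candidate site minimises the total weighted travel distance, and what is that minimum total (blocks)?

Total weighted distance at each candidate:
  α (9, 4): total = 1474
  β (8, 18): total = 1130
  γ (12, 1): total = 1752
  δ (18, 17): total = 1306
  ε (17, 3): total = 1864
Minimum is at β with total 1130 blocks.

β, total 1130 blocks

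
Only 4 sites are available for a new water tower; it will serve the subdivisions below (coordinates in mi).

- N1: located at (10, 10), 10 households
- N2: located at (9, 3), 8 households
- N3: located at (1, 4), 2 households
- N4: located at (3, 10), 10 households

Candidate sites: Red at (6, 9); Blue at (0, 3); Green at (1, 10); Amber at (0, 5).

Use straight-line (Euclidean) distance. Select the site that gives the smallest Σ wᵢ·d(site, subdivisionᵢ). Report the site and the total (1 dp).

Red, total 140.7 mi

Total weighted distance at each candidate:
  Red (6, 9): total = 140.7
  Blue (0, 3): total = 273.1
  Green (1, 10): total = 207.0
  Amber (0, 5): total = 246.7
Minimum is at Red with total 140.7 mi.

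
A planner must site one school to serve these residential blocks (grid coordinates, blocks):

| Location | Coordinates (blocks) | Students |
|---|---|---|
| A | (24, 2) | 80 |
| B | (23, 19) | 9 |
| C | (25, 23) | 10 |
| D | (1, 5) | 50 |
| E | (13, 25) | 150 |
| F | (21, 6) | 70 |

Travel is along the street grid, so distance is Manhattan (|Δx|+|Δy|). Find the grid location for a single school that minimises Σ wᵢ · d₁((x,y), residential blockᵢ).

(13, 6)

Manhattan distance separates: Σwᵢ(|x−xᵢ|+|y−yᵢ|) = Σwᵢ|x−xᵢ| + Σwᵢ|y−yᵢ|, so x and y are optimised independently as 1-D weighted medians.
Total weight W = 369; half = 184.5.
x-coordinate, sorted with cumulative weight:
  x=1 (D, w=50) cum 50
  x=13 (E, w=150) cum 200  ← median
  x=21 (F, w=70) cum 270
  x=23 (B, w=9) cum 279
  x=24 (A, w=80) cum 359
  x=25 (C, w=10) cum 369
⇒ x* = 13
y-coordinate, sorted with cumulative weight:
  y=2 (A, w=80) cum 80
  y=5 (D, w=50) cum 130
  y=6 (F, w=70) cum 200  ← median
  y=19 (B, w=9) cum 209
  y=23 (C, w=10) cum 219
  y=25 (E, w=150) cum 369
⇒ y* = 6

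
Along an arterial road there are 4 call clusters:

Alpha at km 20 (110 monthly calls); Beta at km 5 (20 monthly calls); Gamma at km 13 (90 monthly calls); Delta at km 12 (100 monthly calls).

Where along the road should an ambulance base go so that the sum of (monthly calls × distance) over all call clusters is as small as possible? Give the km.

For a sum of weighted absolute distances on a line, the optimum is the weighted median (not the mean). Total weight W = 320; half-weight = 160.
Sort by position and accumulate weight:
  km 5 (Beta, w=20) → cum 20
  km 12 (Delta, w=100) → cum 120
  km 13 (Gamma, w=90) → cum 210  ≥ 160 → median here
  km 20 (Alpha, w=110) → cum 320
Optimal location: km 13.

x = 13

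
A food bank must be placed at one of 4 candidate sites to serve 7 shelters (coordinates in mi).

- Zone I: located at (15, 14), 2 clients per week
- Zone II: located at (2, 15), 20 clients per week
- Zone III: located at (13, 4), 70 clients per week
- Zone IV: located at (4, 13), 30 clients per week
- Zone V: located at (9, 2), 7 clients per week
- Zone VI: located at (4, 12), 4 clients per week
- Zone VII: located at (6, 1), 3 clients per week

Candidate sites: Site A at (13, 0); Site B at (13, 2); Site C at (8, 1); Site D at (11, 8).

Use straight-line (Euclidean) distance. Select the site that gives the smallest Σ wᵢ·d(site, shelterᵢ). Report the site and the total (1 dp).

Site D, total 915.9 mi

Total weighted distance at each candidate:
  Site A (13, 0): total = 1267.2
  Site B (13, 2): total = 1034.3
  Site C (8, 1): total = 1184.5
  Site D (11, 8): total = 915.9
Minimum is at Site D with total 915.9 mi.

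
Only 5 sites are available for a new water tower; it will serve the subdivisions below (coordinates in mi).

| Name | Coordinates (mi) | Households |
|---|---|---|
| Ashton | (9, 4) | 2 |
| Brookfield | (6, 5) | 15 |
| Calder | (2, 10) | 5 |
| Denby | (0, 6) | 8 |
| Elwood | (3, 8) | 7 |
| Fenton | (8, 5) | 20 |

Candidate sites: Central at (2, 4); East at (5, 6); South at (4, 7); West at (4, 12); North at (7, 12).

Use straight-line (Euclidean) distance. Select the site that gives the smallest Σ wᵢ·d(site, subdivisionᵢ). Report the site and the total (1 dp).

East, total 178.2 mi

Total weighted distance at each candidate:
  Central (2, 4): total = 279.0
  East (5, 6): total = 178.2
  South (4, 7): total = 204.4
  West (4, 12): total = 390.0
  North (7, 12): total = 404.3
Minimum is at East with total 178.2 mi.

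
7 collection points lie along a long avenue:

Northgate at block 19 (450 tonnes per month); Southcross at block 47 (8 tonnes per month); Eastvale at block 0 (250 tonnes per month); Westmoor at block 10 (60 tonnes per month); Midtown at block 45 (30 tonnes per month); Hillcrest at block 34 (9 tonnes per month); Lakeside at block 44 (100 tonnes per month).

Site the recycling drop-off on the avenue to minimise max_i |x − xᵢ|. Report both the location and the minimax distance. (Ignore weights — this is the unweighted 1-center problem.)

location 23.5, max distance 23.5

The 1-center on a line is the midpoint of the two extreme points: leftmost at 0, rightmost at 47.
Optimal location = (0 + 47)/2 = 23.5; maximum distance = (47 − 0)/2 = 23.5.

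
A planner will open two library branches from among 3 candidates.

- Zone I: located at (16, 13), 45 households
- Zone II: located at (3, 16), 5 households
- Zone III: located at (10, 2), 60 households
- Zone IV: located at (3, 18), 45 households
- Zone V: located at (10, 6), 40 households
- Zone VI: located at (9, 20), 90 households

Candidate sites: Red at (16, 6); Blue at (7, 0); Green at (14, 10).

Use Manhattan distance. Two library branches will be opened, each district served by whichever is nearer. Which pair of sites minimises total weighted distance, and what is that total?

Evaluate every pair (each demand assigned to the nearer of the two):
  {Blue, Green}: total = 3135
  {Red, Green}: total = 3355
  {Red, Blue}: total = 3835
Best pair: {Blue, Green} with total 3135.

{Blue, Green}, total 3135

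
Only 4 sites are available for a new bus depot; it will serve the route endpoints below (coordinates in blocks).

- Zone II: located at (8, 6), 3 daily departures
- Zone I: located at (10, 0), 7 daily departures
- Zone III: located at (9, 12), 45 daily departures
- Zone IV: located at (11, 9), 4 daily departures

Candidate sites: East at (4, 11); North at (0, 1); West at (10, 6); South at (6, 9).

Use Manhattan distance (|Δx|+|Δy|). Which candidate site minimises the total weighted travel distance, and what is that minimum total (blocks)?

West, total 379 blocks

Total weighted distance at each candidate:
  East (4, 11): total = 452
  North (0, 1): total = 1092
  West (10, 6): total = 379
  South (6, 9): total = 396
Minimum is at West with total 379 blocks.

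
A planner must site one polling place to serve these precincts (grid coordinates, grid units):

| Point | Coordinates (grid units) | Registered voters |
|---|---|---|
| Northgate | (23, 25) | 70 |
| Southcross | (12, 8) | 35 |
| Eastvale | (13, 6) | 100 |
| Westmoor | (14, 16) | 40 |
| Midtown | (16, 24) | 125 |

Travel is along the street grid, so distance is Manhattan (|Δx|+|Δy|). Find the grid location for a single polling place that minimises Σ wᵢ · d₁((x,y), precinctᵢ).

(16, 24)

Manhattan distance separates: Σwᵢ(|x−xᵢ|+|y−yᵢ|) = Σwᵢ|x−xᵢ| + Σwᵢ|y−yᵢ|, so x and y are optimised independently as 1-D weighted medians.
Total weight W = 370; half = 185.
x-coordinate, sorted with cumulative weight:
  x=12 (Southcross, w=35) cum 35
  x=13 (Eastvale, w=100) cum 135
  x=14 (Westmoor, w=40) cum 175
  x=16 (Midtown, w=125) cum 300  ← median
  x=23 (Northgate, w=70) cum 370
⇒ x* = 16
y-coordinate, sorted with cumulative weight:
  y=6 (Eastvale, w=100) cum 100
  y=8 (Southcross, w=35) cum 135
  y=16 (Westmoor, w=40) cum 175
  y=24 (Midtown, w=125) cum 300  ← median
  y=25 (Northgate, w=70) cum 370
⇒ y* = 24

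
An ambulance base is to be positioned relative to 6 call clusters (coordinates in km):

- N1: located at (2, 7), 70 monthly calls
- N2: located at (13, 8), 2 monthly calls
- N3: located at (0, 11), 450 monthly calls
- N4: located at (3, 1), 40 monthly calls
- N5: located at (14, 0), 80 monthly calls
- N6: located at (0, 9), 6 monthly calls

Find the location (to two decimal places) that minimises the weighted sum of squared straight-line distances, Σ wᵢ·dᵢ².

The minimiser of Σwᵢ‖p−pᵢ‖² is the weighted centroid p* = (Σwᵢpᵢ)/(Σwᵢ).
Σwᵢ = 648.
Σwᵢxᵢ = 70·2 + 2·13 + 450·0 + 40·3 + 80·14 + 6·0 = 1406.
Σwᵢyᵢ = 70·7 + 2·8 + 450·11 + 40·1 + 80·0 + 6·9 = 5550.
x* = 1406/648 = 2.17, y* = 5550/648 = 8.56.

(2.17, 8.56)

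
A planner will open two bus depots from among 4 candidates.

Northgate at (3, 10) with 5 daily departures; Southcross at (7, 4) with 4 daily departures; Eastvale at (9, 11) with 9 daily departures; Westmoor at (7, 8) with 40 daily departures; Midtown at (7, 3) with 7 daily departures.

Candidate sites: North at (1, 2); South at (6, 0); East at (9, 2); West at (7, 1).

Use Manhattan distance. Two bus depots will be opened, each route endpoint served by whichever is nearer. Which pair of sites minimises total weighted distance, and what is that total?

Evaluate every pair (each demand assigned to the nearer of the two):
  {East, West}: total = 452
  {North, West}: total = 464
  {South, West}: total = 479
  {North, East}: total = 488
  {South, East}: total = 503
  {North, South}: total = 584
Best pair: {East, West} with total 452.

{East, West}, total 452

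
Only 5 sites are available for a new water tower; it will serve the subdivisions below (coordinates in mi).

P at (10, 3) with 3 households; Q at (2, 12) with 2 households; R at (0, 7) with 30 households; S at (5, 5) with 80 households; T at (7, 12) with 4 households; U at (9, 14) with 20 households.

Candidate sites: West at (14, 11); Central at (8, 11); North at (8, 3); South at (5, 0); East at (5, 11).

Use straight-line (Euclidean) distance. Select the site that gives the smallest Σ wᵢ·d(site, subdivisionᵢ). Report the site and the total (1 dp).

Total weighted distance at each candidate:
  West (14, 11): total = 1498.0
  Central (8, 11): total = 910.8
  North (8, 3): total = 841.5
  South (5, 0): total = 1040.2
  East (5, 11): total = 815.7
Minimum is at East with total 815.7 mi.

East, total 815.7 mi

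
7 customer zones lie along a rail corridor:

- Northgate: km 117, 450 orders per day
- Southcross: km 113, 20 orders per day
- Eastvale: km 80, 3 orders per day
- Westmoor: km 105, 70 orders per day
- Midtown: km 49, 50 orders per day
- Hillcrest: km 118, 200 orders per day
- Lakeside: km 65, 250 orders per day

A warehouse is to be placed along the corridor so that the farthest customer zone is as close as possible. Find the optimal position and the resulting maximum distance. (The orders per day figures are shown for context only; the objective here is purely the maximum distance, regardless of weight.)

location 83.5, max distance 34.5

The 1-center on a line is the midpoint of the two extreme points: leftmost at 49, rightmost at 118.
Optimal location = (49 + 118)/2 = 83.5; maximum distance = (118 − 49)/2 = 34.5.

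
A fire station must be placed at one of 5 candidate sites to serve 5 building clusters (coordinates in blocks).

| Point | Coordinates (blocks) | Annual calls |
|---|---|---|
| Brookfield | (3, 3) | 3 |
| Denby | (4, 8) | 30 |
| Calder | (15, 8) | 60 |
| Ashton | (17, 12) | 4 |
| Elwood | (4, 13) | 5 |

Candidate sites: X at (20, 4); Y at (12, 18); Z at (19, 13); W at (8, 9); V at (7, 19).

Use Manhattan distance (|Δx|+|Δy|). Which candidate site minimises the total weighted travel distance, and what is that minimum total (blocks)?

W, total 751 blocks

Total weighted distance at each candidate:
  X (20, 4): total = 1363
  Y (12, 18): total = 1501
  Z (19, 13): total = 1305
  W (8, 9): total = 751
  V (7, 19): total = 1733
Minimum is at W with total 751 blocks.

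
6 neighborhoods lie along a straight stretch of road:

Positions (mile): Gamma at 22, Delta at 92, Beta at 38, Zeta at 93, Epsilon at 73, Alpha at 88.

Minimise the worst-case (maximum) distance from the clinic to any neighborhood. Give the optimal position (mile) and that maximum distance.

location 57.5, max distance 35.5

The 1-center on a line is the midpoint of the two extreme points: leftmost at 22, rightmost at 93.
Optimal location = (22 + 93)/2 = 57.5; maximum distance = (93 − 22)/2 = 35.5.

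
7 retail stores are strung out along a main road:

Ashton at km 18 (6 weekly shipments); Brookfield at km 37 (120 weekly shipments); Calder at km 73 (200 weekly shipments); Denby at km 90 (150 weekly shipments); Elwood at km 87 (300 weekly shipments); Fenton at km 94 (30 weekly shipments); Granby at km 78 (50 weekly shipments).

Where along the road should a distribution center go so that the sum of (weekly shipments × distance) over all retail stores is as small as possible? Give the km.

x = 87

For a sum of weighted absolute distances on a line, the optimum is the weighted median (not the mean). Total weight W = 856; half-weight = 428.
Sort by position and accumulate weight:
  km 18 (Ashton, w=6) → cum 6
  km 37 (Brookfield, w=120) → cum 126
  km 73 (Calder, w=200) → cum 326
  km 78 (Granby, w=50) → cum 376
  km 87 (Elwood, w=300) → cum 676  ≥ 428 → median here
  km 90 (Denby, w=150) → cum 826
  km 94 (Fenton, w=30) → cum 856
Optimal location: km 87.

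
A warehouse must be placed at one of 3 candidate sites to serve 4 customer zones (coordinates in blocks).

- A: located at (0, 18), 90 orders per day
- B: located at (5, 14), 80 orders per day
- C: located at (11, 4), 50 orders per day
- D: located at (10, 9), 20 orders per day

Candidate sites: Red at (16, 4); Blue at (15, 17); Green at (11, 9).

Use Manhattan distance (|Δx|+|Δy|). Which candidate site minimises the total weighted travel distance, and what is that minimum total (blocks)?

Total weighted distance at each candidate:
  Red (16, 4): total = 4850
  Blue (15, 17): total = 3590
  Green (11, 9): total = 2950
Minimum is at Green with total 2950 blocks.

Green, total 2950 blocks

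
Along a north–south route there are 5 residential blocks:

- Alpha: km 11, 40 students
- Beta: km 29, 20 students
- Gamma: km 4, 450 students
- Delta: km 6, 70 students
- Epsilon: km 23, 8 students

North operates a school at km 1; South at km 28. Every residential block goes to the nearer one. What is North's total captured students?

560

The indifferent point is the midpoint (1+28)/2 = 14.5; residential blocks left of it (closer to North at 1) go to North, those right go to South.
  Gamma at 4 (w=450) → North
  Delta at 6 (w=70) → North
  Alpha at 11 (w=40) → North
  Epsilon at 23 (w=8) → South
  Beta at 29 (w=20) → South
North captures 560; South captures 28.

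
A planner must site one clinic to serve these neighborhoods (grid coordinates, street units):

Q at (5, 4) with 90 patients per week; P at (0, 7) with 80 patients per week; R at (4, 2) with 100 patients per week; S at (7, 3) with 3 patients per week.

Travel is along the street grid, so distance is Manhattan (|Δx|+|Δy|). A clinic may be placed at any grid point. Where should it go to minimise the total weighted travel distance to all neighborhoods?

(4, 4)

Manhattan distance separates: Σwᵢ(|x−xᵢ|+|y−yᵢ|) = Σwᵢ|x−xᵢ| + Σwᵢ|y−yᵢ|, so x and y are optimised independently as 1-D weighted medians.
Total weight W = 273; half = 136.5.
x-coordinate, sorted with cumulative weight:
  x=0 (P, w=80) cum 80
  x=4 (R, w=100) cum 180  ← median
  x=5 (Q, w=90) cum 270
  x=7 (S, w=3) cum 273
⇒ x* = 4
y-coordinate, sorted with cumulative weight:
  y=2 (R, w=100) cum 100
  y=3 (S, w=3) cum 103
  y=4 (Q, w=90) cum 193  ← median
  y=7 (P, w=80) cum 273
⇒ y* = 4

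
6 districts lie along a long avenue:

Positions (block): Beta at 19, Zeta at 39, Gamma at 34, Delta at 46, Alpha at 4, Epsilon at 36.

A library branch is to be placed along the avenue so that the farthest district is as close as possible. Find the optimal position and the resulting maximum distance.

location 25, max distance 21

The 1-center on a line is the midpoint of the two extreme points: leftmost at 4, rightmost at 46.
Optimal location = (4 + 46)/2 = 25; maximum distance = (46 − 4)/2 = 21.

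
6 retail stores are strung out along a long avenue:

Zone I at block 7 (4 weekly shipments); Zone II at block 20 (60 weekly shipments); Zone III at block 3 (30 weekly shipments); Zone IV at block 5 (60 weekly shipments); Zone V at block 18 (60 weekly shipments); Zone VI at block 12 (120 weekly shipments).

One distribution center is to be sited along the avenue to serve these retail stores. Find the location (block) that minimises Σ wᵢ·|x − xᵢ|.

x = 12

For a sum of weighted absolute distances on a line, the optimum is the weighted median (not the mean). Total weight W = 334; half-weight = 167.
Sort by position and accumulate weight:
  block 3 (Zone III, w=30) → cum 30
  block 5 (Zone IV, w=60) → cum 90
  block 7 (Zone I, w=4) → cum 94
  block 12 (Zone VI, w=120) → cum 214  ≥ 167 → median here
  block 18 (Zone V, w=60) → cum 274
  block 20 (Zone II, w=60) → cum 334
Optimal location: block 12.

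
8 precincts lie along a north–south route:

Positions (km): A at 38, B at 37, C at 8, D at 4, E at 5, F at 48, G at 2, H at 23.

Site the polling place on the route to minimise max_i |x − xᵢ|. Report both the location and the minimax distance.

The 1-center on a line is the midpoint of the two extreme points: leftmost at 2, rightmost at 48.
Optimal location = (2 + 48)/2 = 25; maximum distance = (48 − 2)/2 = 23.

location 25, max distance 23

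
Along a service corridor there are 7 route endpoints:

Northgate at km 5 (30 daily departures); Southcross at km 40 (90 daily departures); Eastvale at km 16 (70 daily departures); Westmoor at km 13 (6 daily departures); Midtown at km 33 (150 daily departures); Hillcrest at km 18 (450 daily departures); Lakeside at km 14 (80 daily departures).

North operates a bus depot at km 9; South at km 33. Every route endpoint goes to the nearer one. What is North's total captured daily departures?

636

The indifferent point is the midpoint (9+33)/2 = 21; route endpoints left of it (closer to North at 9) go to North, those right go to South.
  Northgate at 5 (w=30) → North
  Westmoor at 13 (w=6) → North
  Lakeside at 14 (w=80) → North
  Eastvale at 16 (w=70) → North
  Hillcrest at 18 (w=450) → North
  Midtown at 33 (w=150) → South
  Southcross at 40 (w=90) → South
North captures 636; South captures 240.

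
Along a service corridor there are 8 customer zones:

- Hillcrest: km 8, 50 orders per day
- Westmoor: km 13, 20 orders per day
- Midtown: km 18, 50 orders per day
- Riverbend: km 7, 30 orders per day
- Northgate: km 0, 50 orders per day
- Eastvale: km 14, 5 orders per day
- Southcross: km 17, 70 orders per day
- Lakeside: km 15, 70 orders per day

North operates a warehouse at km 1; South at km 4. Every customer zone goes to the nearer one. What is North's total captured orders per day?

50

The indifferent point is the midpoint (1+4)/2 = 2.5; customer zones left of it (closer to North at 1) go to North, those right go to South.
  Northgate at 0 (w=50) → North
  Riverbend at 7 (w=30) → South
  Hillcrest at 8 (w=50) → South
  Westmoor at 13 (w=20) → South
  Eastvale at 14 (w=5) → South
  Lakeside at 15 (w=70) → South
  Southcross at 17 (w=70) → South
  Midtown at 18 (w=50) → South
North captures 50; South captures 295.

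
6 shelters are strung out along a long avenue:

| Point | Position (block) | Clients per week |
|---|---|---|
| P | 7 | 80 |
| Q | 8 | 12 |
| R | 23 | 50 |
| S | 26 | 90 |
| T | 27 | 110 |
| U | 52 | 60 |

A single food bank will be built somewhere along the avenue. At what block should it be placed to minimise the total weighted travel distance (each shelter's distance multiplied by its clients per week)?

For a sum of weighted absolute distances on a line, the optimum is the weighted median (not the mean). Total weight W = 402; half-weight = 201.
Sort by position and accumulate weight:
  block 7 (P, w=80) → cum 80
  block 8 (Q, w=12) → cum 92
  block 23 (R, w=50) → cum 142
  block 26 (S, w=90) → cum 232  ≥ 201 → median here
  block 27 (T, w=110) → cum 342
  block 52 (U, w=60) → cum 402
Optimal location: block 26.

x = 26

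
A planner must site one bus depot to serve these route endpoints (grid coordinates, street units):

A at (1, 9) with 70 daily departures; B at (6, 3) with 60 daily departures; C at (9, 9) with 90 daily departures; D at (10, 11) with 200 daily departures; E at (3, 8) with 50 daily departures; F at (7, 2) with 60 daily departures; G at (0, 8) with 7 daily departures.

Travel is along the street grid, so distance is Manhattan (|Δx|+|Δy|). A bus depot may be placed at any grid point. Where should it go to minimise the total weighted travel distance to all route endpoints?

(9, 9)

Manhattan distance separates: Σwᵢ(|x−xᵢ|+|y−yᵢ|) = Σwᵢ|x−xᵢ| + Σwᵢ|y−yᵢ|, so x and y are optimised independently as 1-D weighted medians.
Total weight W = 537; half = 268.5.
x-coordinate, sorted with cumulative weight:
  x=0 (G, w=7) cum 7
  x=1 (A, w=70) cum 77
  x=3 (E, w=50) cum 127
  x=6 (B, w=60) cum 187
  x=7 (F, w=60) cum 247
  x=9 (C, w=90) cum 337  ← median
  x=10 (D, w=200) cum 537
⇒ x* = 9
y-coordinate, sorted with cumulative weight:
  y=2 (F, w=60) cum 60
  y=3 (B, w=60) cum 120
  y=8 (E, w=50) cum 170
  y=8 (G, w=7) cum 177
  y=9 (A, w=70) cum 247
  y=9 (C, w=90) cum 337  ← median
  y=11 (D, w=200) cum 537
⇒ y* = 9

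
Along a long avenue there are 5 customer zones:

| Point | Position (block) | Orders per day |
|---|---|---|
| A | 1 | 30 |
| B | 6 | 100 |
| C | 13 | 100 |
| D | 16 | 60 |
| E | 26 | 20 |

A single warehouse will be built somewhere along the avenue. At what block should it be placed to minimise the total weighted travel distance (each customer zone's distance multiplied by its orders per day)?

x = 13

For a sum of weighted absolute distances on a line, the optimum is the weighted median (not the mean). Total weight W = 310; half-weight = 155.
Sort by position and accumulate weight:
  block 1 (A, w=30) → cum 30
  block 6 (B, w=100) → cum 130
  block 13 (C, w=100) → cum 230  ≥ 155 → median here
  block 16 (D, w=60) → cum 290
  block 26 (E, w=20) → cum 310
Optimal location: block 13.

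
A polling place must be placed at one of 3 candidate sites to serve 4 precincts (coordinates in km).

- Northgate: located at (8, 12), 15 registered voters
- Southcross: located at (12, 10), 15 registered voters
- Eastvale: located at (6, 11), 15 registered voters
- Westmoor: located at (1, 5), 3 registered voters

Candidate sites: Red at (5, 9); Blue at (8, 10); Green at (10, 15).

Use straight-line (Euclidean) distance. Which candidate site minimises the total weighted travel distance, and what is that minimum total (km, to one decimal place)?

Total weighted distance at each candidate:
  Red (5, 9): total = 220.2
  Blue (8, 10): total = 149.3
  Green (10, 15): total = 260.1
Minimum is at Blue with total 149.3 km.

Blue, total 149.3 km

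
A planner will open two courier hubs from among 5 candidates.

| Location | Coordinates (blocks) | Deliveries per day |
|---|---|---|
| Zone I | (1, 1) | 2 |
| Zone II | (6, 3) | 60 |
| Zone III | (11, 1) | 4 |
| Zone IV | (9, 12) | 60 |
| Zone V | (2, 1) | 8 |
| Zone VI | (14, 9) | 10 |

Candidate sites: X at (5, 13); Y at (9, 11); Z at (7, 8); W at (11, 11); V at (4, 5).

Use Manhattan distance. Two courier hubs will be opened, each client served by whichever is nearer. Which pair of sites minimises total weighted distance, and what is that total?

Evaluate every pair (each demand assigned to the nearer of the two):
  {Y, V}: total = 476
  {W, V}: total = 572
  {Y, Z}: total = 656
  {Z, W}: total = 752
  {X, V}: total = 776
  {Z, V}: total = 786
  {X, Z}: total = 906
  {Y, W}: total = 982
  {X, Y}: total = 990
  {X, W}: total = 1082
Best pair: {Y, V} with total 476.

{Y, V}, total 476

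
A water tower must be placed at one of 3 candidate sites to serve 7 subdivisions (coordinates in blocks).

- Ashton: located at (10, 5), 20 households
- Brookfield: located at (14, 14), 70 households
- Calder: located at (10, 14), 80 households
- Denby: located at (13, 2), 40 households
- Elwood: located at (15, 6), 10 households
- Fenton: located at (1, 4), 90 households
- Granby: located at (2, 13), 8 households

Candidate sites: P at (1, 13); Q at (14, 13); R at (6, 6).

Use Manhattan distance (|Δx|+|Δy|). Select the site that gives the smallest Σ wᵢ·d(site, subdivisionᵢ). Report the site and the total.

Q, total 3346 blocks

Total weighted distance at each candidate:
  P (1, 13): total = 4068
  Q (14, 13): total = 3346
  R (6, 6): total = 3428
Minimum is at Q with total 3346 blocks.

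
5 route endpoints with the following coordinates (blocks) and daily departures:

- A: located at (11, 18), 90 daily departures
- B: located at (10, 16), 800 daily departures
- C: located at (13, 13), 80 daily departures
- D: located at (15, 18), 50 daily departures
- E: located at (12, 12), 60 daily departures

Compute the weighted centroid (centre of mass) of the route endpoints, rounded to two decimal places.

(10.65, 15.81)

The minimiser of Σwᵢ‖p−pᵢ‖² is the weighted centroid p* = (Σwᵢpᵢ)/(Σwᵢ).
Σwᵢ = 1080.
Σwᵢxᵢ = 90·11 + 800·10 + 80·13 + 50·15 + 60·12 = 11500.
Σwᵢyᵢ = 90·18 + 800·16 + 80·13 + 50·18 + 60·12 = 17080.
x* = 11500/1080 = 10.65, y* = 17080/1080 = 15.81.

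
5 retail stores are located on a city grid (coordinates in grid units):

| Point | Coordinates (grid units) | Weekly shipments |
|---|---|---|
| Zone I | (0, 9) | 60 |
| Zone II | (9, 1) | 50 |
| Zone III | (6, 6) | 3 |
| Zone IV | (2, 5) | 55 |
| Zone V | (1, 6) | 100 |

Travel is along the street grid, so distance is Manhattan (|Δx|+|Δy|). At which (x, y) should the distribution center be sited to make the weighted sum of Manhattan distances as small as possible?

(1, 6)

Manhattan distance separates: Σwᵢ(|x−xᵢ|+|y−yᵢ|) = Σwᵢ|x−xᵢ| + Σwᵢ|y−yᵢ|, so x and y are optimised independently as 1-D weighted medians.
Total weight W = 268; half = 134.
x-coordinate, sorted with cumulative weight:
  x=0 (Zone I, w=60) cum 60
  x=1 (Zone V, w=100) cum 160  ← median
  x=2 (Zone IV, w=55) cum 215
  x=6 (Zone III, w=3) cum 218
  x=9 (Zone II, w=50) cum 268
⇒ x* = 1
y-coordinate, sorted with cumulative weight:
  y=1 (Zone II, w=50) cum 50
  y=5 (Zone IV, w=55) cum 105
  y=6 (Zone III, w=3) cum 108
  y=6 (Zone V, w=100) cum 208  ← median
  y=9 (Zone I, w=60) cum 268
⇒ y* = 6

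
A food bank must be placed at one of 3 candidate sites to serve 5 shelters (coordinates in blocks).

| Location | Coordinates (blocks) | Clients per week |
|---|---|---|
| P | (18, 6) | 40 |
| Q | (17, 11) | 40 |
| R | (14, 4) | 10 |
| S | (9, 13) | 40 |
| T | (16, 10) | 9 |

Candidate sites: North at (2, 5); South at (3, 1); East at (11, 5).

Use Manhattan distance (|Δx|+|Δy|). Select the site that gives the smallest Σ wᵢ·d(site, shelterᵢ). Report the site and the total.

Total weighted distance at each candidate:
  North (2, 5): total = 2421
  South (3, 1): total = 2818
  East (11, 5): total = 1330
Minimum is at East with total 1330 blocks.

East, total 1330 blocks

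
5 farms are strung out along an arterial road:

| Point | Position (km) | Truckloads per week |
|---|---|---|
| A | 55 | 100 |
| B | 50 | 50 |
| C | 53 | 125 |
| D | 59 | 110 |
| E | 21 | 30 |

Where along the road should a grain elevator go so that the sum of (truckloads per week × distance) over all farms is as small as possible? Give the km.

For a sum of weighted absolute distances on a line, the optimum is the weighted median (not the mean). Total weight W = 415; half-weight = 207.5.
Sort by position and accumulate weight:
  km 21 (E, w=30) → cum 30
  km 50 (B, w=50) → cum 80
  km 53 (C, w=125) → cum 205
  km 55 (A, w=100) → cum 305  ≥ 207.5 → median here
  km 59 (D, w=110) → cum 415
Optimal location: km 55.

x = 55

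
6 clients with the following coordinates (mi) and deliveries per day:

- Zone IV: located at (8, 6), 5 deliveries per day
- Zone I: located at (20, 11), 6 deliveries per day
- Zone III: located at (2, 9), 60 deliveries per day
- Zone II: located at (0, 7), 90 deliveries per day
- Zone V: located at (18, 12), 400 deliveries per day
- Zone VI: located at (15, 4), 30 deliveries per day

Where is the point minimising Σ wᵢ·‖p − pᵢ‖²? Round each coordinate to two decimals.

(13.42, 10.47)

The minimiser of Σwᵢ‖p−pᵢ‖² is the weighted centroid p* = (Σwᵢpᵢ)/(Σwᵢ).
Σwᵢ = 591.
Σwᵢxᵢ = 5·8 + 6·20 + 60·2 + 90·0 + 400·18 + 30·15 = 7930.
Σwᵢyᵢ = 5·6 + 6·11 + 60·9 + 90·7 + 400·12 + 30·4 = 6186.
x* = 7930/591 = 13.42, y* = 6186/591 = 10.47.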